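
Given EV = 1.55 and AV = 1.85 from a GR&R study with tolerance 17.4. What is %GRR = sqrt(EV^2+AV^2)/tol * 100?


GRR = sqrt(EV^2 + AV^2) = sqrt(1.55^2 + 1.85^2) = 2.4135037
%GRR = GRR / tol * 100 = 2.4135037 / 17.4 * 100
%GRR = 13.8707

13.8707


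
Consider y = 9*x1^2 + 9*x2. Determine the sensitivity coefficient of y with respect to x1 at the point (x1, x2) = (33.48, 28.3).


y = 9*x1^2 + 9*x2
dy/dx1 = 2*9*x1
Evaluate at x1 = 33.48: c1 = 18 * 33.48
c1 = 602.6400

602.6400


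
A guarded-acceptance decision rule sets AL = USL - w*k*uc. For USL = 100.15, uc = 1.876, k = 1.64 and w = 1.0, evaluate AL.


U = k * uc = 1.64 * 1.876 = 3.07664
guard band g = w * U = 1.0 * 3.07664 = 3.07664
AL = USL - g = 100.15 - 3.07664
AL = 97.0734

97.0734


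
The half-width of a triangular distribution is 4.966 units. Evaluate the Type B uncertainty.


u_B = half_width / sqrt(6)
u_B = 4.966 / 2.4494897
u_B = 2.0274

2.0274


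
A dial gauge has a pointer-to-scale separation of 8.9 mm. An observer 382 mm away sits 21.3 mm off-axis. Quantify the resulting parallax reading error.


error = h * offset / d
= 8.9 * 21.3 / 382
= 0.4963

0.4963


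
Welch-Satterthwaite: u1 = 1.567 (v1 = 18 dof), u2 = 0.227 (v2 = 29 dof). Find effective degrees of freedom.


uc = sqrt(u1^2 + u2^2) = sqrt(1.567^2 + 0.227^2) = 1.5833566
v_eff = uc^4 / (u1^4/v1 + u2^4/v2)
= 1.5833566^4 / (1.567^4/18 + 0.227^4/29)
= 6.2851399 / 0.33505968
v_eff = 18.7583

18.7583


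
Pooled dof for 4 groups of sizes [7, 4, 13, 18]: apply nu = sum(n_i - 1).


nu = sum_i (n_i - 1)
nu = ((7 - 1) + (4 - 1) + (13 - 1) + (18 - 1))
nu = 6 + 3 + 12 + 17
nu = 38

38


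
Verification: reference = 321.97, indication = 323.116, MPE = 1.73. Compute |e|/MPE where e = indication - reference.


e = indication - reference = 323.116 - 321.97 = 1.1460
|e| = 1.1460
ratio = |e| / MPE = 1.1460 / 1.73
ratio = 0.6624

0.6624


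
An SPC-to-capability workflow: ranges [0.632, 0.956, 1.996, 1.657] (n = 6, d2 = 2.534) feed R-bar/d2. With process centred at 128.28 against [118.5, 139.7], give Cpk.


R_bar = (0.632 + 0.956 + 1.996 + 1.657) / 4 = 1.31025
sigma = R_bar / d2 = 1.31025 / 2.534 = 0.51706788
Cp = (USL - LSL)/(6*sigma) = (139.7 - 118.5)/(6*0.51706788) = 6.8334
Cpu = (139.7 - 128.28)/(3*0.51706788) = 7.3620
Cpl = (128.28 - 118.5)/(3*0.51706788) = 6.3048
Cpk = min(Cpu, Cpl) = 6.3048

6.3048


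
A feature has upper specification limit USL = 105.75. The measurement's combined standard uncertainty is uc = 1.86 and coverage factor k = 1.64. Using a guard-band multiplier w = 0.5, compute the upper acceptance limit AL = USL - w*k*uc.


U = k * uc = 1.64 * 1.86 = 3.0504
guard band g = w * U = 0.5 * 3.0504 = 1.5252
AL = USL - g = 105.75 - 1.5252
AL = 104.2248

104.2248


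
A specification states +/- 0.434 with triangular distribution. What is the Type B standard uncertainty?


u_B = half_width / sqrt(6)
u_B = 0.434 / 2.4494897
u_B = 0.1772

0.1772


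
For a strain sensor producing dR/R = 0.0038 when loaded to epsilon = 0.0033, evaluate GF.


GF = (dR/R) / epsilon
= 0.0038 / 0.0033
= 1.1515

1.1515


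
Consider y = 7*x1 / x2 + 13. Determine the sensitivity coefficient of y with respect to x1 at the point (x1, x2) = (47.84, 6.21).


y = 7*x1 / x2 + 13
dy/dx1 = 7/x2
Evaluate at x2 = 6.21: c1 = 7 / 6.21
c1 = 1.1272

1.1272


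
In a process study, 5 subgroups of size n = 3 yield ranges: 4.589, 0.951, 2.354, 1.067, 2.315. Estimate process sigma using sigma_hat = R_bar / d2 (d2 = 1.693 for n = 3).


R_bar = (4.589 + 0.951 + 2.354 + 1.067 + 2.315) / 5
R_bar = 11.276 / 5 = 2.2552
sigma_hat = R_bar / d2 = 2.2552 / 1.693 = 1.3321

1.3321


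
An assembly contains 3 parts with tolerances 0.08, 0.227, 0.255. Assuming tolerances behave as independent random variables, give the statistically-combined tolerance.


RSS = sqrt(0.08^2 + 0.227^2 + 0.255^2)
= sqrt(0.122954)
= 0.3506

0.3506


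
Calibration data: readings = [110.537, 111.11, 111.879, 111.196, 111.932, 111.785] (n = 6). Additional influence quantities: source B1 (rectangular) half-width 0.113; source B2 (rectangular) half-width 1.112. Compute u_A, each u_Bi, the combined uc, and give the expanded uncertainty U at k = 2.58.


mean = (110.537 + 111.11 + 111.879 + 111.196 + 111.932 + 111.785) / 6 = 111.4065
s = sqrt(sum((x - mean)^2)/(n-1)) = 0.55333923
u_A = s / sqrt(n) = 0.55333923 / sqrt(6) = 0.22589979
u_B1 = 0.113 / sqrt(3) = 0.06524058
u_B2 = 1.112 / sqrt(3) = 0.6420135
uc = sqrt(0.22589979^2 + 0.06524058^2 + 0.6420135^2) = 0.6837166
U = k * uc = 2.58 * 0.6837166
U = 1.7640

1.7640


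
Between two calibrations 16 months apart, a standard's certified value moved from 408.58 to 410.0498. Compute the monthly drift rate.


rate = (v2 - v1) / months
= (410.0498 - 408.58) / 16
= 1.4698 / 16
= 0.0919

0.0919


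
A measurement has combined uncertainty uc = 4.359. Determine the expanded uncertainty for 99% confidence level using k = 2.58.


U = k * uc
U = 2.58 * 4.359
U = 11.2462

11.2462


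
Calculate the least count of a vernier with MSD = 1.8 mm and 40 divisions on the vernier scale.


LC = MSD / n_div
= 1.8 / 40
= 0.0450

0.0450


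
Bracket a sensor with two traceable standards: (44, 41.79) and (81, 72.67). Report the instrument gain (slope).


slope = (y2 - y1) / (x2 - x1)
= (72.67 - 41.79) / (81 - 44)
= 30.8800 / 37
= 0.8346

0.8346


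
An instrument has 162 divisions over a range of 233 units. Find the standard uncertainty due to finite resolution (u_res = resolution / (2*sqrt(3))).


resolution = range / divisions
resolution = 233 / 162 = 1.4382716
u_res = resolution / (2*sqrt(3))
u_res = 1.4382716 / 3.4641016
u_res = 0.4152

0.4152


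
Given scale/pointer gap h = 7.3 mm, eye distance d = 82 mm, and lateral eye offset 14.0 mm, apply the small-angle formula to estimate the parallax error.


error = h * offset / d
= 7.3 * 14.0 / 82
= 1.2463

1.2463


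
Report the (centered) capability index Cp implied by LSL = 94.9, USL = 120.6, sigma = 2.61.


Cp = (USL - LSL) / (6 * sigma)
= (120.6 - 94.9) / (6 * 2.61)
= 25.7000 / 15.6600
= 1.6411

1.6411


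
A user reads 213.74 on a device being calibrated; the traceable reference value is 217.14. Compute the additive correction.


Correction = standard - reading
= 217.14 - 213.74
= 3.4000

3.4000


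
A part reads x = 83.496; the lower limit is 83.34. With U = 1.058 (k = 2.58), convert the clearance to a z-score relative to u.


u = U / k = 1.058 / 2.58 = 0.41007752
margin = |LSL - x| = |83.34 - 83.496| = 0.156
z = margin / u = 0.156 / 0.41007752
z = 0.3804

0.3804


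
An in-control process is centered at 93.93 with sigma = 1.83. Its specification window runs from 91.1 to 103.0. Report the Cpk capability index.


Cpu = (USL - mean) / (3*sigma) = (103.0 - 93.93) / (3*1.83) = 1.6521
Cpl = (mean - LSL) / (3*sigma) = (93.93 - 91.1) / (3*1.83) = 0.5155
Cpk = min(Cpu, Cpl) = 0.5155

0.5155


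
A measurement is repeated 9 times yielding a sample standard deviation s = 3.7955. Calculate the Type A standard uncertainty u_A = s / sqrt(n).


u_A = s / sqrt(n)
u_A = 3.7955 / sqrt(9)
u_A = 3.7955 / 3
u_A = 1.2652

1.2652


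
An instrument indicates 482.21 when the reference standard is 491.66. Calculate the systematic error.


Systematic error = measured - true
= 482.21 - 491.66
= -9.4500

-9.4500


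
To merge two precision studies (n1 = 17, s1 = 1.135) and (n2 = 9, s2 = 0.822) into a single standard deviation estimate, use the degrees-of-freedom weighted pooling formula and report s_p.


s_p = sqrt(((n1-1)*s1^2 + (n2-1)*s2^2) / (n1+n2-2))
numerator = (17-1)*1.135^2 + (9-1)*0.822^2 = 20.6116 + 5.405472 = 26.017072
denominator = 17 + 9 - 2 = 24
s_p^2 = 26.017072 / 24 = 1.0840447
s_p = sqrt(1.0840447) = 1.0412

1.0412


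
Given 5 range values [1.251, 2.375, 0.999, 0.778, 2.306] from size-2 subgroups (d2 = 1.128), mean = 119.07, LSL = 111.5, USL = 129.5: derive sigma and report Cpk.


R_bar = (1.251 + 2.375 + 0.999 + 0.778 + 2.306) / 5 = 1.5418
sigma = R_bar / d2 = 1.5418 / 1.128 = 1.366844
Cp = (USL - LSL)/(6*sigma) = (129.5 - 111.5)/(6*1.366844) = 2.1948
Cpu = (129.5 - 119.07)/(3*1.366844) = 2.5436
Cpl = (119.07 - 111.5)/(3*1.366844) = 1.8461
Cpk = min(Cpu, Cpl) = 1.8461

1.8461


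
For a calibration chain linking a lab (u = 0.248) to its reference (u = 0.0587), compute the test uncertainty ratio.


TUR = u_lab / u_ref
= 0.248 / 0.0587
= 4.2249

4.2249


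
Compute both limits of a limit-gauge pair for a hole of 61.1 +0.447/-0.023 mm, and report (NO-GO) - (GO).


GO = nominal - lower_tol (smallest hole = maximum material condition)
GO = 61.1 - 0.023 = 61.077
NO-GO = nominal + upper_tol (largest hole = least material condition)
NO-GO = 61.1 + 0.447 = 61.547
spread = NO-GO - GO = 61.547 - 61.077 = 0.4700

0.4700


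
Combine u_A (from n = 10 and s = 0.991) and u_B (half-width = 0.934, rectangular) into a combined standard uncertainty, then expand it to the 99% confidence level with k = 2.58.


u_A = s / sqrt(n) = 0.991 / sqrt(10) = 0.31338172
u_B = half_width / sqrt(3) = 0.934 / sqrt(3) = 0.53924515
uc = sqrt(u_A^2 + u_B^2) = sqrt(0.31338172^2 + 0.53924515^2) = 0.62369338
U = k * uc = 2.58 * 0.62369338
U = 1.6091

1.6091


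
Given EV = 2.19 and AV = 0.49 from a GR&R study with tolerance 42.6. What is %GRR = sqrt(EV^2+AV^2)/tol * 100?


GRR = sqrt(EV^2 + AV^2) = sqrt(2.19^2 + 0.49^2) = 2.2441479
%GRR = GRR / tol * 100 = 2.2441479 / 42.6 * 100
%GRR = 5.2680

5.2680


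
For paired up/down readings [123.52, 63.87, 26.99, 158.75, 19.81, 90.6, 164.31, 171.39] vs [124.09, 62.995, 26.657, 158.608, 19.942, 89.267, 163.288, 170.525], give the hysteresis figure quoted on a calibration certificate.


|123.52 - 124.09| = 0.5700
|63.87 - 62.995| = 0.8750
|26.99 - 26.657| = 0.3330
|158.75 - 158.608| = 0.1420
|19.81 - 19.942| = 0.1320
|90.6 - 89.267| = 1.3330
|164.31 - 163.288| = 1.0220
|171.39 - 170.525| = 0.8650
hysteresis = max(diffs) = 1.3330

1.3330


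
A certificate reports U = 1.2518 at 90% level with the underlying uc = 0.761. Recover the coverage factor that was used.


k = U / uc
k = 1.2518 / 0.761
k = 1.645

1.645


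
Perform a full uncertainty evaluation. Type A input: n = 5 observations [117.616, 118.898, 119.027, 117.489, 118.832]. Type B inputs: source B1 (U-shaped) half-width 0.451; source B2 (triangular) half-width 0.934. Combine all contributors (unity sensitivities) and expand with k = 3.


mean = (117.616 + 118.898 + 119.027 + 117.489 + 118.832) / 5 = 118.3724
s = sqrt(sum((x - mean)^2)/(n-1)) = 0.7530812
u_A = s / sqrt(n) = 0.7530812 / sqrt(5) = 0.33678815
u_B1 = 0.451 / sqrt(2) = 0.31890516
u_B2 = 0.934 / sqrt(6) = 0.3813039
uc = sqrt(0.33678815^2 + 0.31890516^2 + 0.3813039^2) = 0.6004327
U = k * uc = 3 * 0.6004327
U = 1.8013

1.8013


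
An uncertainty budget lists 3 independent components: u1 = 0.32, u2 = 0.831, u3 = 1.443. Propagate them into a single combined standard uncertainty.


uc = sqrt(0.32^2 + 0.831^2 + 1.443^2)
uc = sqrt(2.87521)
uc = 1.6956

1.6956


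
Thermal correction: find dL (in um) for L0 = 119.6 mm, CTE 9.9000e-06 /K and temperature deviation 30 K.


dL = L * alpha * dT
= 119.6 * 9.9000e-06 * 30
= 0.0355212 mm
dL_um = 0.0355212 * 1000 = 35.5212 um

35.5212


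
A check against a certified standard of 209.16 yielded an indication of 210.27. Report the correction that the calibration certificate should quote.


Correction = standard - reading
= 209.16 - 210.27
= -1.1100

-1.1100


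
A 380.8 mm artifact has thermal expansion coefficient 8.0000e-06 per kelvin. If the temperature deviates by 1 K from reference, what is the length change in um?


dL = L * alpha * dT
= 380.8 * 8.0000e-06 * 1
= 0.0030464 mm
dL_um = 0.0030464 * 1000 = 3.0464 um

3.0464


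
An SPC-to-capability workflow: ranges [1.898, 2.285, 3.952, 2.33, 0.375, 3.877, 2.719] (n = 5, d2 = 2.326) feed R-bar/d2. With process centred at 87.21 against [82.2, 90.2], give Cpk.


R_bar = (1.898 + 2.285 + 3.952 + 2.33 + 0.375 + 3.877 + 2.719) / 7 = 2.4908571
sigma = R_bar / d2 = 2.4908571 / 2.326 = 1.0708758
Cp = (USL - LSL)/(6*sigma) = (90.2 - 82.2)/(6*1.0708758) = 1.2451
Cpu = (90.2 - 87.21)/(3*1.0708758) = 0.9307
Cpl = (87.21 - 82.2)/(3*1.0708758) = 1.5595
Cpk = min(Cpu, Cpl) = 0.9307

0.9307


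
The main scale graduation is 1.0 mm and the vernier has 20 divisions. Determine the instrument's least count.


LC = MSD / n_div
= 1.0 / 20
= 0.0500

0.0500


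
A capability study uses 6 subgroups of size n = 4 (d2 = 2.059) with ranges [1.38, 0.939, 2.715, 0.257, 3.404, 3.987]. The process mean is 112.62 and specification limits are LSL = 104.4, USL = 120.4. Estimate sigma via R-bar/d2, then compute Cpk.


R_bar = (1.38 + 0.939 + 2.715 + 0.257 + 3.404 + 3.987) / 6 = 2.1136667
sigma = R_bar / d2 = 2.1136667 / 2.059 = 1.0265501
Cp = (USL - LSL)/(6*sigma) = (120.4 - 104.4)/(6*1.0265501) = 2.5977
Cpu = (120.4 - 112.62)/(3*1.0265501) = 2.5263
Cpl = (112.62 - 104.4)/(3*1.0265501) = 2.6691
Cpk = min(Cpu, Cpl) = 2.5263

2.5263


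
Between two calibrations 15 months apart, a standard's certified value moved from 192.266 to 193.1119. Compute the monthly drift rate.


rate = (v2 - v1) / months
= (193.1119 - 192.266) / 15
= 0.8459 / 15
= 0.0564

0.0564


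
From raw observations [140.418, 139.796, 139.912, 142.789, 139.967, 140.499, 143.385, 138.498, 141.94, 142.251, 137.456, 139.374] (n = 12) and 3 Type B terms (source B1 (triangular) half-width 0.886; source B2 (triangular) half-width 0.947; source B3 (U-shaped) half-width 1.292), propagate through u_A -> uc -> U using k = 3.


mean = (140.418 + 139.796 + 139.912 + 142.789 + 139.967 + 140.499 + 143.385 + 138.498 + 141.94 + 142.251 + 137.456 + 139.374) / 12 = 140.52375
s = sqrt(sum((x - mean)^2)/(n-1)) = 1.7676273
u_A = s / sqrt(n) = 1.7676273 / sqrt(12) = 0.51027005
u_B1 = 0.886 / sqrt(6) = 0.36170799
u_B2 = 0.947 / sqrt(6) = 0.38661113
u_B3 = 1.292 / sqrt(2) = 0.91358196
uc = sqrt(0.51027005^2 + 0.36170799^2 + 0.38661113^2 + 0.91358196^2) = 1.1727354
U = k * uc = 3 * 1.1727354
U = 3.5182

3.5182


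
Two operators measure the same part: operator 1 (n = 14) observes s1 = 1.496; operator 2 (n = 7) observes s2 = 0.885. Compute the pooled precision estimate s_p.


s_p = sqrt(((n1-1)*s1^2 + (n2-1)*s2^2) / (n1+n2-2))
numerator = (14-1)*1.496^2 + (7-1)*0.885^2 = 29.094208 + 4.69935 = 33.793558
denominator = 14 + 7 - 2 = 19
s_p^2 = 33.793558 / 19 = 1.7786083
s_p = sqrt(1.7786083) = 1.3336

1.3336


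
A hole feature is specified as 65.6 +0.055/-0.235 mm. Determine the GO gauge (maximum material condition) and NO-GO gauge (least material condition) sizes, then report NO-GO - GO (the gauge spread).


GO = nominal - lower_tol (smallest hole = maximum material condition)
GO = 65.6 - 0.235 = 65.365
NO-GO = nominal + upper_tol (largest hole = least material condition)
NO-GO = 65.6 + 0.055 = 65.655
spread = NO-GO - GO = 65.655 - 65.365 = 0.2900

0.2900


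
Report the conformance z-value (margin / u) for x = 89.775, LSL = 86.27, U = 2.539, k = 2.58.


u = U / k = 2.539 / 2.58 = 0.98410853
margin = |LSL - x| = |86.27 - 89.775| = 3.505
z = margin / u = 3.505 / 0.98410853
z = 3.5616

3.5616


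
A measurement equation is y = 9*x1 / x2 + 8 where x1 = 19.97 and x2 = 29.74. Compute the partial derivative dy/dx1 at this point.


y = 9*x1 / x2 + 8
dy/dx1 = 9/x2
Evaluate at x2 = 29.74: c1 = 9 / 29.74
c1 = 0.3026

0.3026


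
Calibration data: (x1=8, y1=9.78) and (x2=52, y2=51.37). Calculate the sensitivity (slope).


slope = (y2 - y1) / (x2 - x1)
= (51.37 - 9.78) / (52 - 8)
= 41.5900 / 44
= 0.9452

0.9452


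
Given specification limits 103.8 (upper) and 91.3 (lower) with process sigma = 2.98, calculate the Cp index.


Cp = (USL - LSL) / (6 * sigma)
= (103.8 - 91.3) / (6 * 2.98)
= 12.5000 / 17.8800
= 0.6991

0.6991


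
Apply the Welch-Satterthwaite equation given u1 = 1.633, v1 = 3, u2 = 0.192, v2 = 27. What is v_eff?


uc = sqrt(u1^2 + u2^2) = sqrt(1.633^2 + 0.192^2) = 1.6442485
v_eff = uc^4 / (u1^4/v1 + u2^4/v2)
= 1.6442485^4 / (1.633^4/3 + 0.192^4/27)
= 7.3091995 / 2.3704604
v_eff = 3.0835

3.0835


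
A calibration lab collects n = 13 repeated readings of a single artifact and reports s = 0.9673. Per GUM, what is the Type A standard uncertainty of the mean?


u_A = s / sqrt(n)
u_A = 0.9673 / sqrt(13)
u_A = 0.9673 / 3.6055513
u_A = 0.2683

0.2683


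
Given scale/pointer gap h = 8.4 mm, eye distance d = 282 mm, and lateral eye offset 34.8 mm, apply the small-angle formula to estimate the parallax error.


error = h * offset / d
= 8.4 * 34.8 / 282
= 1.0366

1.0366


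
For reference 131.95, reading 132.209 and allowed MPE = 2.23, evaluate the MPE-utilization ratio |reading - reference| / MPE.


e = indication - reference = 132.209 - 131.95 = 0.2590
|e| = 0.2590
ratio = |e| / MPE = 0.2590 / 2.23
ratio = 0.1161

0.1161


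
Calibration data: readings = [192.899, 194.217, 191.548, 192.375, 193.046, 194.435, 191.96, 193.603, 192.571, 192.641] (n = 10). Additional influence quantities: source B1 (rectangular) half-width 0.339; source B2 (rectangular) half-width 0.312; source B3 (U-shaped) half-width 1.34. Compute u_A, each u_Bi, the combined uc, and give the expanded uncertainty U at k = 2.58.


mean = (192.899 + 194.217 + 191.548 + 192.375 + 193.046 + 194.435 + 191.96 + 193.603 + 192.571 + 192.641) / 10 = 192.9295
s = sqrt(sum((x - mean)^2)/(n-1)) = 0.92855853
u_A = s / sqrt(n) = 0.92855853 / sqrt(10) = 0.29363599
u_B1 = 0.339 / sqrt(3) = 0.19572174
u_B2 = 0.312 / sqrt(3) = 0.18013328
u_B3 = 1.34 / sqrt(2) = 0.94752309
uc = sqrt(0.29363599^2 + 0.19572174^2 + 0.18013328^2 + 0.94752309^2) = 1.0270234
U = k * uc = 2.58 * 1.0270234
U = 2.6497

2.6497


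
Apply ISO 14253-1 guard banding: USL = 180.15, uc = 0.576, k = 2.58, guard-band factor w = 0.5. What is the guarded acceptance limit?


U = k * uc = 2.58 * 0.576 = 1.48608
guard band g = w * U = 0.5 * 1.48608 = 0.74304
AL = USL - g = 180.15 - 0.74304
AL = 179.4070

179.4070


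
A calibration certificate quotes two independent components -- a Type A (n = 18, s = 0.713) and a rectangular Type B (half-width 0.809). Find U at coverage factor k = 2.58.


u_A = s / sqrt(n) = 0.713 / sqrt(18) = 0.16805571
u_B = half_width / sqrt(3) = 0.809 / sqrt(3) = 0.46707637
uc = sqrt(u_A^2 + u_B^2) = sqrt(0.16805571^2 + 0.46707637^2) = 0.49639003
U = k * uc = 2.58 * 0.49639003
U = 1.2807

1.2807


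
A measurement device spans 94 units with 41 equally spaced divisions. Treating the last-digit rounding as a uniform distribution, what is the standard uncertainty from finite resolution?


resolution = range / divisions
resolution = 94 / 41 = 2.2926829
u_res = resolution / (2*sqrt(3))
u_res = 2.2926829 / 3.4641016
u_res = 0.6618

0.6618


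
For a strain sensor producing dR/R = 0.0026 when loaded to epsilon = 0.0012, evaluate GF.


GF = (dR/R) / epsilon
= 0.0026 / 0.0012
= 2.1667

2.1667


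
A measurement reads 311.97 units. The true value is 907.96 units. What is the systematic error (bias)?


Systematic error = measured - true
= 311.97 - 907.96
= -595.9900

-595.9900


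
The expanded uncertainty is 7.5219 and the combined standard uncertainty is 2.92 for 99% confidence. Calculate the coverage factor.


k = U / uc
k = 7.5219 / 2.92
k = 2.576

2.576


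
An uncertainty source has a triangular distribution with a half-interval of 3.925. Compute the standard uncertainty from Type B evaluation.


u_B = half_width / sqrt(6)
u_B = 3.925 / 2.4494897
u_B = 1.6024

1.6024


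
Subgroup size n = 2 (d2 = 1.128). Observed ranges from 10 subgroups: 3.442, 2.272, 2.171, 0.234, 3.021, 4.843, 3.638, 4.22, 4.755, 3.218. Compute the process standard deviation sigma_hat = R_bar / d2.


R_bar = (3.442 + 2.272 + 2.171 + 0.234 + 3.021 + 4.843 + 3.638 + 4.22 + 4.755 + 3.218) / 10
R_bar = 31.814 / 10 = 3.1814
sigma_hat = R_bar / d2 = 3.1814 / 1.128 = 2.8204

2.8204


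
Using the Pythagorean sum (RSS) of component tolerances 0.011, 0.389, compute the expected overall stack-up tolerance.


RSS = sqrt(0.011^2 + 0.389^2)
= sqrt(0.151442)
= 0.3892

0.3892


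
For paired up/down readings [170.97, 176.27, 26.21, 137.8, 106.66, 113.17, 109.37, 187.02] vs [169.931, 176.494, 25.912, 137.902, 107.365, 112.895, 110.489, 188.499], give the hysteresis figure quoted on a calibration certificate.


|170.97 - 169.931| = 1.0390
|176.27 - 176.494| = 0.2240
|26.21 - 25.912| = 0.2980
|137.8 - 137.902| = 0.1020
|106.66 - 107.365| = 0.7050
|113.17 - 112.895| = 0.2750
|109.37 - 110.489| = 1.1190
|187.02 - 188.499| = 1.4790
hysteresis = max(diffs) = 1.4790

1.4790


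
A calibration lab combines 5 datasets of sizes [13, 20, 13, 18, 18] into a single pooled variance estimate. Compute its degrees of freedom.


nu = sum_i (n_i - 1)
nu = ((13 - 1) + (20 - 1) + (13 - 1) + (18 - 1) + (18 - 1))
nu = 12 + 19 + 12 + 17 + 17
nu = 77

77


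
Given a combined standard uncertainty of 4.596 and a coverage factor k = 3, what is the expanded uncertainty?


U = k * uc
U = 3 * 4.596
U = 13.7880

13.7880


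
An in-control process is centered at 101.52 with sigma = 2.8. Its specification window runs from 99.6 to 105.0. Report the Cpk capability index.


Cpu = (USL - mean) / (3*sigma) = (105.0 - 101.52) / (3*2.8) = 0.4143
Cpl = (mean - LSL) / (3*sigma) = (101.52 - 99.6) / (3*2.8) = 0.2286
Cpk = min(Cpu, Cpl) = 0.2286

0.2286


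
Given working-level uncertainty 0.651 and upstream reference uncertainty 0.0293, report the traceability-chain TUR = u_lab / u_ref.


TUR = u_lab / u_ref
= 0.651 / 0.0293
= 22.2184

22.2184


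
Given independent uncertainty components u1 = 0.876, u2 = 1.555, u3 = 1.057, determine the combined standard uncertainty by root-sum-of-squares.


uc = sqrt(0.876^2 + 1.555^2 + 1.057^2)
uc = sqrt(4.30265)
uc = 2.0743

2.0743


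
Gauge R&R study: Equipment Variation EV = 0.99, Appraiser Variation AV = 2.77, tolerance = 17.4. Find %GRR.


GRR = sqrt(EV^2 + AV^2) = sqrt(0.99^2 + 2.77^2) = 2.9415982
%GRR = GRR / tol * 100 = 2.9415982 / 17.4 * 100
%GRR = 16.9057

16.9057


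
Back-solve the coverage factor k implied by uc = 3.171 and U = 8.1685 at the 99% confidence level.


k = U / uc
k = 8.1685 / 3.171
k = 2.576

2.576


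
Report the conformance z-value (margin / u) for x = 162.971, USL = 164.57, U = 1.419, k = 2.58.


u = U / k = 1.419 / 2.58 = 0.55
margin = |USL - x| = |164.57 - 162.971| = 1.599
z = margin / u = 1.599 / 0.55
z = 2.9073

2.9073


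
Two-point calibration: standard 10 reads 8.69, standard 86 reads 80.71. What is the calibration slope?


slope = (y2 - y1) / (x2 - x1)
= (80.71 - 8.69) / (86 - 10)
= 72.0200 / 76
= 0.9476

0.9476


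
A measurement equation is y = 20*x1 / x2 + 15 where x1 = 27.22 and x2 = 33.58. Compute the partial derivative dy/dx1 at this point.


y = 20*x1 / x2 + 15
dy/dx1 = 20/x2
Evaluate at x2 = 33.58: c1 = 20 / 33.58
c1 = 0.5956

0.5956


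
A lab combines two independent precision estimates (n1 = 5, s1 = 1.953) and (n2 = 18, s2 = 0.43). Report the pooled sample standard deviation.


s_p = sqrt(((n1-1)*s1^2 + (n2-1)*s2^2) / (n1+n2-2))
numerator = (5-1)*1.953^2 + (18-1)*0.43^2 = 15.256836 + 3.1433 = 18.400136
denominator = 5 + 18 - 2 = 21
s_p^2 = 18.400136 / 21 = 0.87619695
s_p = sqrt(0.87619695) = 0.9361

0.9361


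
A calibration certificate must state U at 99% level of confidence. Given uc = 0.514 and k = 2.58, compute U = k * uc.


U = k * uc
U = 2.58 * 0.514
U = 1.3261

1.3261


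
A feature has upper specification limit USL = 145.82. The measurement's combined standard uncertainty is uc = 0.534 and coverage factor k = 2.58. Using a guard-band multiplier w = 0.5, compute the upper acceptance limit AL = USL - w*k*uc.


U = k * uc = 2.58 * 0.534 = 1.37772
guard band g = w * U = 0.5 * 1.37772 = 0.68886
AL = USL - g = 145.82 - 0.68886
AL = 145.1311

145.1311


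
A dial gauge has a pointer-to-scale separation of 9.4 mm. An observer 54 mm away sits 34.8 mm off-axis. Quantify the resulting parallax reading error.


error = h * offset / d
= 9.4 * 34.8 / 54
= 6.0578

6.0578


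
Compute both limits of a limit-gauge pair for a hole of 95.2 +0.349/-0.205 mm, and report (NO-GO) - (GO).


GO = nominal - lower_tol (smallest hole = maximum material condition)
GO = 95.2 - 0.205 = 94.995
NO-GO = nominal + upper_tol (largest hole = least material condition)
NO-GO = 95.2 + 0.349 = 95.549
spread = NO-GO - GO = 95.549 - 94.995 = 0.5540

0.5540


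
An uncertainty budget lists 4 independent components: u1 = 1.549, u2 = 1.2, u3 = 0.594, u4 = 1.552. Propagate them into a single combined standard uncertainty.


uc = sqrt(1.549^2 + 1.2^2 + 0.594^2 + 1.552^2)
uc = sqrt(6.600941)
uc = 2.5692

2.5692


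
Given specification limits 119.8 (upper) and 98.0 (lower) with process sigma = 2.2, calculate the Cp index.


Cp = (USL - LSL) / (6 * sigma)
= (119.8 - 98.0) / (6 * 2.2)
= 21.8000 / 13.2000
= 1.6515

1.6515


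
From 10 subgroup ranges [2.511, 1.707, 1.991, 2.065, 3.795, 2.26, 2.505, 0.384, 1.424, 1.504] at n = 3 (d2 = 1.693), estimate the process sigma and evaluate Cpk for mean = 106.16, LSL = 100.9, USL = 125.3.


R_bar = (2.511 + 1.707 + 1.991 + 2.065 + 3.795 + 2.26 + 2.505 + 0.384 + 1.424 + 1.504) / 10 = 2.0146
sigma = R_bar / d2 = 2.0146 / 1.693 = 1.1899587
Cp = (USL - LSL)/(6*sigma) = (125.3 - 100.9)/(6*1.1899587) = 3.4175
Cpu = (125.3 - 106.16)/(3*1.1899587) = 5.3615
Cpl = (106.16 - 100.9)/(3*1.1899587) = 1.4734
Cpk = min(Cpu, Cpl) = 1.4734

1.4734


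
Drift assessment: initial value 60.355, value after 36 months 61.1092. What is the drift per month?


rate = (v2 - v1) / months
= (61.1092 - 60.355) / 36
= 0.7542 / 36
= 0.0210

0.0210


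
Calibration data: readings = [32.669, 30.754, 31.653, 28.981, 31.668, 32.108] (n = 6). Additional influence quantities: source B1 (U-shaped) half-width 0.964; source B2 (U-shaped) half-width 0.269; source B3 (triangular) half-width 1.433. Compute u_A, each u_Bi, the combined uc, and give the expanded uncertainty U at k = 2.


mean = (32.669 + 30.754 + 31.653 + 28.981 + 31.668 + 32.108) / 6 = 31.3055
s = sqrt(sum((x - mean)^2)/(n-1)) = 1.3009807
u_A = s / sqrt(n) = 1.3009807 / sqrt(6) = 0.53112315
u_B1 = 0.964 / sqrt(2) = 0.68165094
u_B2 = 0.269 / sqrt(2) = 0.19021172
u_B3 = 1.433 / sqrt(6) = 0.5850198
uc = sqrt(0.53112315^2 + 0.68165094^2 + 0.19021172^2 + 0.5850198^2) = 1.0607396
U = k * uc = 2 * 1.0607396
U = 2.1215

2.1215


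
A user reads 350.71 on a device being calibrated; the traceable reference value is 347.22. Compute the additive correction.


Correction = standard - reading
= 347.22 - 350.71
= -3.4900

-3.4900


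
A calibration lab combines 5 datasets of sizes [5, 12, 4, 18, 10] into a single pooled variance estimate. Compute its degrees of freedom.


nu = sum_i (n_i - 1)
nu = ((5 - 1) + (12 - 1) + (4 - 1) + (18 - 1) + (10 - 1))
nu = 4 + 11 + 3 + 17 + 9
nu = 44

44


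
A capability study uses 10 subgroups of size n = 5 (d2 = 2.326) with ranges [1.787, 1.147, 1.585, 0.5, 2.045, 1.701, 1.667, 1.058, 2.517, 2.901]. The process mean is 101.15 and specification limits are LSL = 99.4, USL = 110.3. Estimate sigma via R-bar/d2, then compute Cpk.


R_bar = (1.787 + 1.147 + 1.585 + 0.5 + 2.045 + 1.701 + 1.667 + 1.058 + 2.517 + 2.901) / 10 = 1.6908
sigma = R_bar / d2 = 1.6908 / 2.326 = 0.72691316
Cp = (USL - LSL)/(6*sigma) = (110.3 - 99.4)/(6*0.72691316) = 2.4992
Cpu = (110.3 - 101.15)/(3*0.72691316) = 4.1958
Cpl = (101.15 - 99.4)/(3*0.72691316) = 0.8025
Cpk = min(Cpu, Cpl) = 0.8025

0.8025


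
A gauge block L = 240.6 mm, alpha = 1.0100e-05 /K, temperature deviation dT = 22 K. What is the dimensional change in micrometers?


dL = L * alpha * dT
= 240.6 * 1.0100e-05 * 22
= 0.0534613 mm
dL_um = 0.0534613 * 1000 = 53.4613 um

53.4613


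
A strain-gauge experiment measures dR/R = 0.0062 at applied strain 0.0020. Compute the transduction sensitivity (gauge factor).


GF = (dR/R) / epsilon
= 0.0062 / 0.0020
= 3.1000

3.1000


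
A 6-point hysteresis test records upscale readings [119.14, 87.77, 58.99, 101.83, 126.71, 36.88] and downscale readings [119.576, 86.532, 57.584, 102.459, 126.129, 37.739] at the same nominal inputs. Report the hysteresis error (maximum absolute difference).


|119.14 - 119.576| = 0.4360
|87.77 - 86.532| = 1.2380
|58.99 - 57.584| = 1.4060
|101.83 - 102.459| = 0.6290
|126.71 - 126.129| = 0.5810
|36.88 - 37.739| = 0.8590
hysteresis = max(diffs) = 1.4060

1.4060


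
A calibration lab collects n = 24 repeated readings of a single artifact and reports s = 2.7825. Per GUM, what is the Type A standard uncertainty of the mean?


u_A = s / sqrt(n)
u_A = 2.7825 / sqrt(24)
u_A = 2.7825 / 4.8989795
u_A = 0.5680

0.5680


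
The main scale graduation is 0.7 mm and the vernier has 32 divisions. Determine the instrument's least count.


LC = MSD / n_div
= 0.7 / 32
= 0.0219

0.0219


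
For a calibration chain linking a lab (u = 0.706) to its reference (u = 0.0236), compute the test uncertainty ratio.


TUR = u_lab / u_ref
= 0.706 / 0.0236
= 29.9153

29.9153


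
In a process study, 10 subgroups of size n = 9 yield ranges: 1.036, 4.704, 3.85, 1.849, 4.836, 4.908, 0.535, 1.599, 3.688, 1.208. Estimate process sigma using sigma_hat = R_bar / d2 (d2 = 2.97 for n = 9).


R_bar = (1.036 + 4.704 + 3.85 + 1.849 + 4.836 + 4.908 + 0.535 + 1.599 + 3.688 + 1.208) / 10
R_bar = 28.213 / 10 = 2.8213
sigma_hat = R_bar / d2 = 2.8213 / 2.97 = 0.9499

0.9499


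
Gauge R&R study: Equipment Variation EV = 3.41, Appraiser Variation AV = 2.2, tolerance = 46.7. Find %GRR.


GRR = sqrt(EV^2 + AV^2) = sqrt(3.41^2 + 2.2^2) = 4.0580907
%GRR = GRR / tol * 100 = 4.0580907 / 46.7 * 100
%GRR = 8.6897

8.6897


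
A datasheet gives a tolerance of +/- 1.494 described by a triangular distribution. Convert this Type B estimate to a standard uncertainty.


u_B = half_width / sqrt(6)
u_B = 1.494 / 2.4494897
u_B = 0.6099

0.6099


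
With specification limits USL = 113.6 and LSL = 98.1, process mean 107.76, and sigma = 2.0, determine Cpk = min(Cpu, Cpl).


Cpu = (USL - mean) / (3*sigma) = (113.6 - 107.76) / (3*2.0) = 0.9733
Cpl = (mean - LSL) / (3*sigma) = (107.76 - 98.1) / (3*2.0) = 1.6100
Cpk = min(Cpu, Cpl) = 0.9733

0.9733


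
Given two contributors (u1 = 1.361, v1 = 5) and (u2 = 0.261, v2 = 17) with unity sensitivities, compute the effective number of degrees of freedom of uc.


uc = sqrt(u1^2 + u2^2) = sqrt(1.361^2 + 0.261^2) = 1.3858001
v_eff = uc^4 / (u1^4/v1 + u2^4/v2)
= 1.3858001^4 / (1.361^4/5 + 0.261^4/17)
= 3.6880972 / 0.68649159
v_eff = 5.3724

5.3724


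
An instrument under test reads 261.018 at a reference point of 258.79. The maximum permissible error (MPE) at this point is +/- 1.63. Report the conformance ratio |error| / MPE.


e = indication - reference = 261.018 - 258.79 = 2.2280
|e| = 2.2280
ratio = |e| / MPE = 2.2280 / 1.63
ratio = 1.3669

1.3669


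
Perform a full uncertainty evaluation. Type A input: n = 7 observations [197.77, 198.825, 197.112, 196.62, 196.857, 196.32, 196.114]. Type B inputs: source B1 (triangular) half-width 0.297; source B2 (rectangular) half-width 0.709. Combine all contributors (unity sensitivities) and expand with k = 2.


mean = (197.77 + 198.825 + 197.112 + 196.62 + 196.857 + 196.32 + 196.114) / 7 = 197.0882857
s = sqrt(sum((x - mean)^2)/(n-1)) = 0.93930412
u_A = s / sqrt(n) = 0.93930412 / sqrt(7) = 0.35502359
u_B1 = 0.297 / sqrt(6) = 0.12124974
u_B2 = 0.709 / sqrt(3) = 0.40934134
uc = sqrt(0.35502359^2 + 0.12124974^2 + 0.40934134^2) = 0.55525092
U = k * uc = 2 * 0.55525092
U = 1.1105

1.1105


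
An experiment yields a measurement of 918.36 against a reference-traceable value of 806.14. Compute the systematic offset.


Systematic error = measured - true
= 918.36 - 806.14
= 112.2200

112.2200


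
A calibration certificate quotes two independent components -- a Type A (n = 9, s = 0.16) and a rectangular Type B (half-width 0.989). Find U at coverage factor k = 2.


u_A = s / sqrt(n) = 0.16 / sqrt(9) = 0.053333333
u_B = half_width / sqrt(3) = 0.989 / sqrt(3) = 0.57099942
uc = sqrt(u_A^2 + u_B^2) = sqrt(0.053333333^2 + 0.57099942^2) = 0.57348477
U = k * uc = 2 * 0.57348477
U = 1.1470

1.1470


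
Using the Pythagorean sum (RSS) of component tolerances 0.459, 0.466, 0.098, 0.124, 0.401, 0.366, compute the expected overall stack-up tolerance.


RSS = sqrt(0.459^2 + 0.466^2 + 0.098^2 + 0.124^2 + 0.401^2 + 0.366^2)
= sqrt(0.747574)
= 0.8646

0.8646


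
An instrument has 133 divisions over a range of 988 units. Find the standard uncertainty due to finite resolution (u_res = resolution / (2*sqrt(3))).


resolution = range / divisions
resolution = 988 / 133 = 7.4285714
u_res = resolution / (2*sqrt(3))
u_res = 7.4285714 / 3.4641016
u_res = 2.1444

2.1444


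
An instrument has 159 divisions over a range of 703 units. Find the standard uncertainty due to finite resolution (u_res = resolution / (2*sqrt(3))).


resolution = range / divisions
resolution = 703 / 159 = 4.4213836
u_res = resolution / (2*sqrt(3))
u_res = 4.4213836 / 3.4641016
u_res = 1.2763

1.2763


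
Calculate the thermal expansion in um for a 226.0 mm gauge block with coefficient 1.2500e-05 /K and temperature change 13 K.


dL = L * alpha * dT
= 226.0 * 1.2500e-05 * 13
= 0.0367250 mm
dL_um = 0.0367250 * 1000 = 36.7250 um

36.7250


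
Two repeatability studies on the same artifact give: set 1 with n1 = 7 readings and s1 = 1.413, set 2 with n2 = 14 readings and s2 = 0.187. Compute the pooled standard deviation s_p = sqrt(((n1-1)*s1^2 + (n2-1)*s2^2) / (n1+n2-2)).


s_p = sqrt(((n1-1)*s1^2 + (n2-1)*s2^2) / (n1+n2-2))
numerator = (7-1)*1.413^2 + (14-1)*0.187^2 = 11.979414 + 0.454597 = 12.434011
denominator = 7 + 14 - 2 = 19
s_p^2 = 12.434011 / 19 = 0.65442163
s_p = sqrt(0.65442163) = 0.8090

0.8090


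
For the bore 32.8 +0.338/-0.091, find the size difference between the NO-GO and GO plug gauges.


GO = nominal - lower_tol (smallest hole = maximum material condition)
GO = 32.8 - 0.091 = 32.709
NO-GO = nominal + upper_tol (largest hole = least material condition)
NO-GO = 32.8 + 0.338 = 33.138
spread = NO-GO - GO = 33.138 - 32.709 = 0.4290

0.4290


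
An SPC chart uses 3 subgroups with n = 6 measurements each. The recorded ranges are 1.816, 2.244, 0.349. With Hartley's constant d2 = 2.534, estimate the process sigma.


R_bar = (1.816 + 2.244 + 0.349) / 3
R_bar = 4.409 / 3 = 1.4696667
sigma_hat = R_bar / d2 = 1.4696667 / 2.534 = 0.5800

0.5800


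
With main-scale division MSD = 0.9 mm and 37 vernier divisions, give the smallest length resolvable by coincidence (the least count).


LC = MSD / n_div
= 0.9 / 37
= 0.0243

0.0243


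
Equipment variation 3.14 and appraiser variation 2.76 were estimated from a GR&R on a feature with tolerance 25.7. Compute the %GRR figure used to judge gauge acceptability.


GRR = sqrt(EV^2 + AV^2) = sqrt(3.14^2 + 2.76^2) = 4.1805741
%GRR = GRR / tol * 100 = 4.1805741 / 25.7 * 100
%GRR = 16.2668

16.2668


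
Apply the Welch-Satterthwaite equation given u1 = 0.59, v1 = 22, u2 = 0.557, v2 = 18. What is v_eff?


uc = sqrt(u1^2 + u2^2) = sqrt(0.59^2 + 0.557^2) = 0.81138708
v_eff = uc^4 / (u1^4/v1 + u2^4/v2)
= 0.81138708^4 / (0.59^4/22 + 0.557^4/18)
= 0.4334234 / 0.01085536
v_eff = 39.9271

39.9271


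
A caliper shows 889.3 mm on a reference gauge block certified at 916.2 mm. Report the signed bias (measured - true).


Systematic error = measured - true
= 889.3 - 916.2
= -26.9000

-26.9000


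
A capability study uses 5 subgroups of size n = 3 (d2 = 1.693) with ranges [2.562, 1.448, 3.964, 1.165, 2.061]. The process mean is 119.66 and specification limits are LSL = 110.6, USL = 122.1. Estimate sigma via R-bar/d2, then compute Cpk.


R_bar = (2.562 + 1.448 + 3.964 + 1.165 + 2.061) / 5 = 2.24
sigma = R_bar / d2 = 2.24 / 1.693 = 1.3230951
Cp = (USL - LSL)/(6*sigma) = (122.1 - 110.6)/(6*1.3230951) = 1.4486
Cpu = (122.1 - 119.66)/(3*1.3230951) = 0.6147
Cpl = (119.66 - 110.6)/(3*1.3230951) = 2.2825
Cpk = min(Cpu, Cpl) = 0.6147

0.6147


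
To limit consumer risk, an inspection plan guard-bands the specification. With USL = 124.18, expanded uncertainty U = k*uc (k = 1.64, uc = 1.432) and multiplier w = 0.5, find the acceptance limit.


U = k * uc = 1.64 * 1.432 = 2.34848
guard band g = w * U = 0.5 * 2.34848 = 1.17424
AL = USL - g = 124.18 - 1.17424
AL = 123.0058

123.0058


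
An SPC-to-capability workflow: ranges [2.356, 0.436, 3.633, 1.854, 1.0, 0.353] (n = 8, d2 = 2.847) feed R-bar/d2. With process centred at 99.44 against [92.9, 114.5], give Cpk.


R_bar = (2.356 + 0.436 + 3.633 + 1.854 + 1.0 + 0.353) / 6 = 1.6053333
sigma = R_bar / d2 = 1.6053333 / 2.847 = 0.56386839
Cp = (USL - LSL)/(6*sigma) = (114.5 - 92.9)/(6*0.56386839) = 6.3845
Cpu = (114.5 - 99.44)/(3*0.56386839) = 8.9028
Cpl = (99.44 - 92.9)/(3*0.56386839) = 3.8662
Cpk = min(Cpu, Cpl) = 3.8662

3.8662


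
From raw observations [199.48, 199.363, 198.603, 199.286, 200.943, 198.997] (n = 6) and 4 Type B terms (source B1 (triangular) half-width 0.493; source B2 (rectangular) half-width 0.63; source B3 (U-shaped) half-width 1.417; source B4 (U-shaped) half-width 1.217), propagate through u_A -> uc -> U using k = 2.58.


mean = (199.48 + 199.363 + 198.603 + 199.286 + 200.943 + 198.997) / 6 = 199.4453333
s = sqrt(sum((x - mean)^2)/(n-1)) = 0.79836099
u_A = s / sqrt(n) = 0.79836099 / sqrt(6) = 0.32592951
u_B1 = 0.493 / sqrt(6) = 0.20126641
u_B2 = 0.63 / sqrt(3) = 0.36373067
u_B3 = 1.417 / sqrt(2) = 1.0019703
u_B4 = 1.217 / sqrt(2) = 0.86054895
uc = sqrt(0.32592951^2 + 0.20126641^2 + 0.36373067^2 + 1.0019703^2 + 0.86054895^2) = 1.4225074
U = k * uc = 2.58 * 1.4225074
U = 3.6701

3.6701


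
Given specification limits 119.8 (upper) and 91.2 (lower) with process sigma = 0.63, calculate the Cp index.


Cp = (USL - LSL) / (6 * sigma)
= (119.8 - 91.2) / (6 * 0.63)
= 28.6000 / 3.7800
= 7.5661

7.5661


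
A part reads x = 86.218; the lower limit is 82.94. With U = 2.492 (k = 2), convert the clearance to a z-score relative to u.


u = U / k = 2.492 / 2 = 1.246
margin = |LSL - x| = |82.94 - 86.218| = 3.278
z = margin / u = 3.278 / 1.246
z = 2.6308

2.6308


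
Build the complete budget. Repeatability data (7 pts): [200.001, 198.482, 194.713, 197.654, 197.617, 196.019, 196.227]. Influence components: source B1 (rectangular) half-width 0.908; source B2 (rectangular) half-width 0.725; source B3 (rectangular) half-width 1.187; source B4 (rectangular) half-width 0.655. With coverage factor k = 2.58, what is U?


mean = (200.001 + 198.482 + 194.713 + 197.654 + 197.617 + 196.019 + 196.227) / 7 = 197.2447143
s = sqrt(sum((x - mean)^2)/(n-1)) = 1.7503235
u_A = s / sqrt(n) = 1.7503235 / sqrt(7) = 0.6615601
u_B1 = 0.908 / sqrt(3) = 0.52423404
u_B2 = 0.725 / sqrt(3) = 0.41857895
u_B3 = 1.187 / sqrt(3) = 0.68531477
u_B4 = 0.655 / sqrt(3) = 0.37816443
uc = sqrt(0.6615601^2 + 0.52423404^2 + 0.41857895^2 + 0.68531477^2 + 0.37816443^2) = 1.2248902
U = k * uc = 2.58 * 1.2248902
U = 3.1602

3.1602


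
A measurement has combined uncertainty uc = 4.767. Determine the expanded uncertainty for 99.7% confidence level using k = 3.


U = k * uc
U = 3 * 4.767
U = 14.3010

14.3010


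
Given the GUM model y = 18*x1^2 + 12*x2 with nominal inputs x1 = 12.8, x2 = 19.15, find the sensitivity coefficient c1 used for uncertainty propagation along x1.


y = 18*x1^2 + 12*x2
dy/dx1 = 2*18*x1
Evaluate at x1 = 12.8: c1 = 36 * 12.8
c1 = 460.8000

460.8000


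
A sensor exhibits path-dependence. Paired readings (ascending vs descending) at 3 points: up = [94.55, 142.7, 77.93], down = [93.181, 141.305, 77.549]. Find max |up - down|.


|94.55 - 93.181| = 1.3690
|142.7 - 141.305| = 1.3950
|77.93 - 77.549| = 0.3810
hysteresis = max(diffs) = 1.3950

1.3950


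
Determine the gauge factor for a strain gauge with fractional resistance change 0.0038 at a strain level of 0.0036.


GF = (dR/R) / epsilon
= 0.0038 / 0.0036
= 1.0556

1.0556
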